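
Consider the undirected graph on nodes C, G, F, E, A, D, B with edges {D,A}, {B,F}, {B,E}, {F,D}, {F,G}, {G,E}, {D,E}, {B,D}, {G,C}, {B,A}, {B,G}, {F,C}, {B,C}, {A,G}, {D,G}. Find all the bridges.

none

The edges on the cycle B-F-D-A-B are not bridges since each lies on that cycle.
Every edge lies on some cycle, so there are no bridges.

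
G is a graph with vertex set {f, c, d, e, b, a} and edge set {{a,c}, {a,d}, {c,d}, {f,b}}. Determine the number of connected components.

e is isolated — a component by itself.
Starting from b we can reach b, f. That is one component of size 2.
Starting from a we can reach a, c, d. That is one component of size 3.
Total: 3 components.

3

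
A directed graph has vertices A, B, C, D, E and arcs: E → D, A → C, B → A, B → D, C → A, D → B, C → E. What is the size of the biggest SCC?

5

{A, B, C, D, E} are all mutually reachable — one SCC of size 5.
The largest has 5 vertices.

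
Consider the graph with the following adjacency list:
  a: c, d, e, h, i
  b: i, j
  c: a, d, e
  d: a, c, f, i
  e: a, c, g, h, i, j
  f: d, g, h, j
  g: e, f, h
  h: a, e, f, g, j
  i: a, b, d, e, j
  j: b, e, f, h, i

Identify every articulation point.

none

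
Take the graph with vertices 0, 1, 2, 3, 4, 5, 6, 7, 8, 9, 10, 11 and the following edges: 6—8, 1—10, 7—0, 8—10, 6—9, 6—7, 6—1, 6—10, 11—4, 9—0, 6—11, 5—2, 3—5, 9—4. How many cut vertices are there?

2

Removing 5 increases the component count from 2 to 3, so 5 is a cut vertex.
Removing 6 increases the component count from 2 to 3, so 6 is a cut vertex.
By contrast removing 0 leaves 2 components; it is not a cut vertex. No other vertex is a cut vertex either.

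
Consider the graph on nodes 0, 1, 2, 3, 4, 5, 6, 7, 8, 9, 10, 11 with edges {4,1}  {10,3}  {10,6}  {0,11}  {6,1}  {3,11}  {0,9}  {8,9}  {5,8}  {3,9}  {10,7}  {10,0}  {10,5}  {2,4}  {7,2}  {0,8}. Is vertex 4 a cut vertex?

No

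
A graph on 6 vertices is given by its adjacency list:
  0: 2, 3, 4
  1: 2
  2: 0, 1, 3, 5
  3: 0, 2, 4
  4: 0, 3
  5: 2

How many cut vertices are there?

Removing 2 increases the component count from 1 to 3, so 2 is a cut vertex.
By contrast removing 1 leaves 1 component; it is not a cut vertex. No other vertex is a cut vertex either.

1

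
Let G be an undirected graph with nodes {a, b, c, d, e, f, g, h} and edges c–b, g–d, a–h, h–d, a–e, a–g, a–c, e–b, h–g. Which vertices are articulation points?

Removing a increases the component count from 2 to 3, so a is a cut vertex.
By contrast removing d leaves 2 components; it is not a cut vertex. No other vertex is a cut vertex either.

a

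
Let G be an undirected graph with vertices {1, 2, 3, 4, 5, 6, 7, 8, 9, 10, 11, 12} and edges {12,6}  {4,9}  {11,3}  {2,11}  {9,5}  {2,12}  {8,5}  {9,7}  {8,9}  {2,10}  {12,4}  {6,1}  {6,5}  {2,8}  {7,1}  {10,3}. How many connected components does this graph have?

1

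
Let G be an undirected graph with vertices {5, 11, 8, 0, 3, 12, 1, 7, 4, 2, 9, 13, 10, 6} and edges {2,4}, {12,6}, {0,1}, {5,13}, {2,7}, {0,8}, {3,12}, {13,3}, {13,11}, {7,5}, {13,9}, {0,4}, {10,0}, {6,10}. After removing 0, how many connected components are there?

3

With 0 gone, the remaining components are: {1}; {8}; {2, 3, 4, 5, 6, 7, 9, 10, 11, 12, 13}.
That is 3 components.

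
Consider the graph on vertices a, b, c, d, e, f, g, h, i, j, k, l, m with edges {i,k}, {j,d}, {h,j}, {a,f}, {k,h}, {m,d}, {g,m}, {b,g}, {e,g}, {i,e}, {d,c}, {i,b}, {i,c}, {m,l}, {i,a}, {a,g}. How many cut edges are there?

The edges on the cycle i-k-h-j-d-m-g-e-i are not bridges since each lies on that cycle.
But removing m—l disconnects m from l; removing f—a disconnects f from a — these are bridges.
That makes 2 bridges.

2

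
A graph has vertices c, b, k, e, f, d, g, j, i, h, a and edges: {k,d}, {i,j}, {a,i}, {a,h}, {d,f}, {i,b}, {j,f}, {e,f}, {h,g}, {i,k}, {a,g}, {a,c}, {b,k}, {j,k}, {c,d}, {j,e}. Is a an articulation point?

Deleting a raises the number of components from 1 to 2, so a is a cut vertex.

Yes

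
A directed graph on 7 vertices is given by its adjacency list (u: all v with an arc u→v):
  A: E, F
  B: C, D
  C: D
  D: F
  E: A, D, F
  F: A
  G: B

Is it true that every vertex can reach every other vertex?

There is no directed path from F to C, so the graph is not strongly connected.

No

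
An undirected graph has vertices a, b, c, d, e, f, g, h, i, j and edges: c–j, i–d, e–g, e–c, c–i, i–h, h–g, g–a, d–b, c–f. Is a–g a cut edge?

Yes

Removing a–g leaves no path between a and g: the component count goes from 1 to 2. So it is a bridge.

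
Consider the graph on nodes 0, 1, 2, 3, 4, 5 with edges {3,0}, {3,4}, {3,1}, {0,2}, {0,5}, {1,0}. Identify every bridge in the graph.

0-2, 0-5, 3-4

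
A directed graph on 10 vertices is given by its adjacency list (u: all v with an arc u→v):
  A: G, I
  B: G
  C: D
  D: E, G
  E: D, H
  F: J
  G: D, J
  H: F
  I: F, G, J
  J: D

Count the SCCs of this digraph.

5

{D, E, F, G, H, J} are all mutually reachable — one SCC of size 6.
{A} is an SCC by itself.
{B} is an SCC by itself.
{I} is an SCC by itself.
{C} is an SCC by itself.
That gives 5 strongly connected components.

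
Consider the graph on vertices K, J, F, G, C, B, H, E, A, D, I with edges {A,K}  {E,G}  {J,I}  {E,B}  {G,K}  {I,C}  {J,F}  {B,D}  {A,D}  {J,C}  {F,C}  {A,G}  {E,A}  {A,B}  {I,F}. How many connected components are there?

3

H is isolated — a component by itself.
Starting from C we can reach C, F, I, J. That is one component of size 4.
Starting from A we can reach A, B, D, E, G, K. That is one component of size 6.
Total: 3 components.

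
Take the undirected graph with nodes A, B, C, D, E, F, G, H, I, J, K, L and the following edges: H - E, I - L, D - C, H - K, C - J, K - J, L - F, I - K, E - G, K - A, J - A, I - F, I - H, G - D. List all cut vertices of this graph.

I

Removing I increases the component count from 2 to 3, so I is a cut vertex.
By contrast removing E leaves 2 components; it is not a cut vertex. No other vertex is a cut vertex either.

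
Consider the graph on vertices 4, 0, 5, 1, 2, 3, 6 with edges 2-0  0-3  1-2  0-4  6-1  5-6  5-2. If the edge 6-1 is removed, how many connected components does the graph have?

1

6 and 1 are still connected via 6-5-2-1, so the component count stays at 1.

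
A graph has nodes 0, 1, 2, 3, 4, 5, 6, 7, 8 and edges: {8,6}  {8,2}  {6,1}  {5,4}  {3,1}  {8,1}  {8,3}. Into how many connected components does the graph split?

4

0 is isolated — a component by itself.
7 is isolated — a component by itself.
Starting from 4 we can reach 4, 5. That is one component of size 2.
Starting from 1 we can reach 1, 2, 3, 6, 8. That is one component of size 5.
Total: 4 components.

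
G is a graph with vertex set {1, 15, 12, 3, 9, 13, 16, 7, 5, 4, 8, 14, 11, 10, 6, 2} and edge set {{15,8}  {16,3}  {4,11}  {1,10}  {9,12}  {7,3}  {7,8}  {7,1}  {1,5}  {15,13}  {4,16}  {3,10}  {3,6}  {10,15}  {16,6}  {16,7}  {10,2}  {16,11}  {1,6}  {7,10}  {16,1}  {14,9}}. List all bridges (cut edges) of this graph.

The edges on the cycle 7-3-10-15-8-7 are not bridges since each lies on that cycle.
But removing 14-9 disconnects 14 from 9; removing 13-15 disconnects 13 from 15; removing 1-5 disconnects 1 from 5; removing 9-12 disconnects 9 from 12 — these are bridges.
In total 5 edges are bridges.

1-5, 10-2, 12-9, 13-15, 14-9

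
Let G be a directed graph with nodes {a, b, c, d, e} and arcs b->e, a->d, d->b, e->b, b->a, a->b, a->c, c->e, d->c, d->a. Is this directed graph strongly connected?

From b we can reach every vertex (a, b, c, d, e), and every vertex can reach b (a, b, c, d, e). So the whole graph is one strongly connected component.

Yes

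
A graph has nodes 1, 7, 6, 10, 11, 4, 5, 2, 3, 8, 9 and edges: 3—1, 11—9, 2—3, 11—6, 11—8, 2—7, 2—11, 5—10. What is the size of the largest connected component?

8

4 is isolated — a component by itself.
Starting from 5 we can reach 5, 10. That is one component of size 2.
Starting from 1 we can reach 1, 2, 3, 6, 7, 8, 9, 11. That is one component of size 8.
The largest has 8 vertices.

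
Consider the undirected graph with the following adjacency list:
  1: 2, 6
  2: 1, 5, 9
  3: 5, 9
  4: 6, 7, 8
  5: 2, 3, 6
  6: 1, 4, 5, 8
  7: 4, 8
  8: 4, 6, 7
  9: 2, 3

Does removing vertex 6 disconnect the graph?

Yes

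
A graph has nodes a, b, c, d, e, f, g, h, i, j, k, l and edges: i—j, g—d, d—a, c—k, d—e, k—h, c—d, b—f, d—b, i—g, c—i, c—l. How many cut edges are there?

8

The edges on the cycle c-i-g-d-c are not bridges since each lies on that cycle.
But removing c—l disconnects c from l; removing a—d disconnects a from d; removing c—k disconnects c from k; removing j—i disconnects j from i — these are bridges.
In total 8 edges are bridges.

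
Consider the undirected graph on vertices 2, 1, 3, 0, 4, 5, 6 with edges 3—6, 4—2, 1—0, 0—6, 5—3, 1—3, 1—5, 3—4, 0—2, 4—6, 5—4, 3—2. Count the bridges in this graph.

The edges on the cycle 1-0-6-4-3-1 are not bridges since each lies on that cycle.
Every edge lies on some cycle, so there are no bridges.

0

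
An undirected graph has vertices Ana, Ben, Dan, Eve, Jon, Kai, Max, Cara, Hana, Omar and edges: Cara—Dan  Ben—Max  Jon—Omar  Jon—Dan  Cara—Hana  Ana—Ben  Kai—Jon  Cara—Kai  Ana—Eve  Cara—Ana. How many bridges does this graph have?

6

The edges on the cycle Cara-Kai-Jon-Dan-Cara are not bridges since each lies on that cycle.
But removing Hana—Cara disconnects Hana from Cara; removing Ana—Ben disconnects Ana from Ben; removing Max—Ben disconnects Max from Ben; removing Ana—Cara disconnects Ana from Cara — these are bridges.
In total 6 edges are bridges.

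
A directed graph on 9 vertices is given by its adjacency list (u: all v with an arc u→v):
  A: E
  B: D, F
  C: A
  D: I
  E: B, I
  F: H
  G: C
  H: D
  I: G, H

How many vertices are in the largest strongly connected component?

9

{A, B, C, D, E, F, G, H, I} are all mutually reachable — one SCC of size 9.
The largest has 9 vertices.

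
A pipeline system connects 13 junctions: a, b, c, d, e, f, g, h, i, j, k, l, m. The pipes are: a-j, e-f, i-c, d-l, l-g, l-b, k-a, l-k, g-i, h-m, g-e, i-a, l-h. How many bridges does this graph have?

The edges on the cycle l-g-i-a-k-l are not bridges since each lies on that cycle.
But removing m-h disconnects m from h; removing l-h disconnects l from h; removing i-c disconnects i from c; removing g-e disconnects g from e — these are bridges.
In total 8 edges are bridges.

8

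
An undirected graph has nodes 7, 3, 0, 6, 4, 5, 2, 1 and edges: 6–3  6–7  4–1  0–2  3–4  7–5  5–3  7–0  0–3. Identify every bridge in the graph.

The edges on the cycle 7-0-3-5-7 are not bridges since each lies on that cycle.
But removing 4–3 disconnects 4 from 3; removing 0–2 disconnects 0 from 2; removing 4–1 disconnects 4 from 1 — these are bridges.

0-2, 1-4, 3-4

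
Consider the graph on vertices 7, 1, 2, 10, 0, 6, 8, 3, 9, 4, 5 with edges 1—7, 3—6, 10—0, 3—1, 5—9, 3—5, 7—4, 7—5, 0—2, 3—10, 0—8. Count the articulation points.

5

Removing 0 increases the component count from 1 to 3, so 0 is a cut vertex.
Removing 3 increases the component count from 1 to 3, so 3 is a cut vertex.
Removing 5 increases the component count from 1 to 2, so 5 is a cut vertex.
Likewise 7, 10 are cut vertices.
By contrast removing 2 leaves 1 component; it is not a cut vertex. No other vertex is a cut vertex either.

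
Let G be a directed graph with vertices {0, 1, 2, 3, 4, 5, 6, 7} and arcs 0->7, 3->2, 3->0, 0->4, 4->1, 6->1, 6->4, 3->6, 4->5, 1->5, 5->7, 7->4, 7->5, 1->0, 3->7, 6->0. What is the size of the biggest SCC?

5

{0, 1, 4, 5, 7} are all mutually reachable — one SCC of size 5.
{2} is an SCC by itself.
{3} is an SCC by itself.
{6} is an SCC by itself.
The largest has 5 vertices.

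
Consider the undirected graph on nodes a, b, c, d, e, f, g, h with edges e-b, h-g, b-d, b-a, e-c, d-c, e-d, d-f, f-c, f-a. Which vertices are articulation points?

Removing e, for instance, still leaves 2 components. No single vertex removal increases the component count — the graph has no articulation points.

none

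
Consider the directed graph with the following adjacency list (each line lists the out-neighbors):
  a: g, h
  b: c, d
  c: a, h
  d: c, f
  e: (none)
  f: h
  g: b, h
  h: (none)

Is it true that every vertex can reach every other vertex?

There is no directed path from a to e, so the graph is not strongly connected.

No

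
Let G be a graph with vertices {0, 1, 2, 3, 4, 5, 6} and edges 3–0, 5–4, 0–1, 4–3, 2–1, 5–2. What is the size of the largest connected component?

6

6 is isolated — a component by itself.
Starting from 0 we can reach 0, 1, 2, 3, 4, 5. That is one component of size 6.
The largest has 6 vertices.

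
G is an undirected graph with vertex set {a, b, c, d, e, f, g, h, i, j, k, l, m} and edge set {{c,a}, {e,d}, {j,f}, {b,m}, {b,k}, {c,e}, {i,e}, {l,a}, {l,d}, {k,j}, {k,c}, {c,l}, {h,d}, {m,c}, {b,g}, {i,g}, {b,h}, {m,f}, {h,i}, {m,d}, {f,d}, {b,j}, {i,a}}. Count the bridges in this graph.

0

The edges on the cycle b-k-j-f-d-h-b are not bridges since each lies on that cycle.
Every edge lies on some cycle, so there are no bridges.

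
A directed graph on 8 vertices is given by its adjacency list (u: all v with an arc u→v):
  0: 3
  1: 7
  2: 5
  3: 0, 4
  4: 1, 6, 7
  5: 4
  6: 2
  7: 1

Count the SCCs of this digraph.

3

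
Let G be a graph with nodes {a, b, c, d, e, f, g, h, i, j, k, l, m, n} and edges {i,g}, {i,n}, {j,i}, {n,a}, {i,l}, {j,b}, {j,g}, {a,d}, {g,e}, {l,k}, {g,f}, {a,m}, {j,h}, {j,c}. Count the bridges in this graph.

11

The edges on the cycle j-i-g-j are not bridges since each lies on that cycle.
But removing g - f disconnects g from f; removing a - m disconnects a from m; removing j - c disconnects j from c; removing g - e disconnects g from e — these are bridges.
In total 11 edges are bridges.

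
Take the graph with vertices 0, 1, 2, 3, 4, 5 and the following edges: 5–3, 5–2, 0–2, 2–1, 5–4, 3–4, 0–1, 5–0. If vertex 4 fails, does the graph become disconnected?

No

Deleting 4 leaves 1 component (was 1) (its neighbors 3, 5 remain connected to each other), so 4 is not a cut vertex.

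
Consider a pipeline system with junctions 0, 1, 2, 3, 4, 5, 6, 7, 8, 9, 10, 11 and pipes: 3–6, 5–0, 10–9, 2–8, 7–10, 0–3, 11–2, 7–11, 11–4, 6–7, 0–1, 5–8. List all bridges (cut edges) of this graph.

0-1, 10-7, 10-9, 11-4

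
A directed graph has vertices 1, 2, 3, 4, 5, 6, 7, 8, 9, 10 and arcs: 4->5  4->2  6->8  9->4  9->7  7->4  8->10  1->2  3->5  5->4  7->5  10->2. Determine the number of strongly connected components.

{4, 5} are all mutually reachable — one SCC of size 2.
{2} is an SCC by itself.
{3} is an SCC by itself.
{9} is an SCC by itself.
{8} is an SCC by itself.
(and 4 more singleton SCCs)
That gives 9 strongly connected components.

9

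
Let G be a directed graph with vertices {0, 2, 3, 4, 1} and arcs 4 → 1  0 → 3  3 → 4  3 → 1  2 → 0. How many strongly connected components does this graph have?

5

{3} is an SCC by itself.
{1} is an SCC by itself.
{4} is an SCC by itself.
{0} is an SCC by itself.
{2} is an SCC by itself.
That gives 5 strongly connected components.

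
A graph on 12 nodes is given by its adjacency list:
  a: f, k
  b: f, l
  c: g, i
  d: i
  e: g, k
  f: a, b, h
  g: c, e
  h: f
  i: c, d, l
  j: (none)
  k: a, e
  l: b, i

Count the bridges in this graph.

2

The edges on the cycle e-g-c-i-l-b-f-a-k-e are not bridges since each lies on that cycle.
But removing h-f disconnects h from f; removing d-i disconnects d from i — these are bridges.
That makes 2 bridges.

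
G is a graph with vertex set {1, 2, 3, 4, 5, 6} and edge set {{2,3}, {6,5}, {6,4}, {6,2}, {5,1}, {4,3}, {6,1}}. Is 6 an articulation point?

Deleting 6 raises the number of components from 1 to 2, so 6 is a cut vertex.

Yes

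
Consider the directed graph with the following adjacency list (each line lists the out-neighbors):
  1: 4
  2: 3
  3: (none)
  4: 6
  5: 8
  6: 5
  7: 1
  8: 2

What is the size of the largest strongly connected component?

1

{1} is an SCC by itself.
{3} is an SCC by itself.
{6} is an SCC by itself.
{5} is an SCC by itself.
{8} is an SCC by itself.
(and 3 more singleton SCCs)
The largest has 1 vertex.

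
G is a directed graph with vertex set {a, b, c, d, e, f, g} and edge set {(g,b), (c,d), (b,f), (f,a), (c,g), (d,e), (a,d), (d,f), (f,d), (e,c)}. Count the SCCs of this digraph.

1

{a, b, c, d, e, f, g} are all mutually reachable — one SCC of size 7.
That gives 1 strongly connected component.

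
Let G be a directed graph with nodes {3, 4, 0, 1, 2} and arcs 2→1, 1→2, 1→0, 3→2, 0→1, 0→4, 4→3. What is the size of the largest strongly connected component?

{0, 1, 2, 3, 4} are all mutually reachable — one SCC of size 5.
The largest has 5 vertices.

5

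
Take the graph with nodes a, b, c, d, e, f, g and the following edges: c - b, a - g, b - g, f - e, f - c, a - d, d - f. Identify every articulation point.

Removing f increases the component count from 1 to 2, so f is a cut vertex.
By contrast removing e leaves 1 component; it is not a cut vertex. No other vertex is a cut vertex either.

f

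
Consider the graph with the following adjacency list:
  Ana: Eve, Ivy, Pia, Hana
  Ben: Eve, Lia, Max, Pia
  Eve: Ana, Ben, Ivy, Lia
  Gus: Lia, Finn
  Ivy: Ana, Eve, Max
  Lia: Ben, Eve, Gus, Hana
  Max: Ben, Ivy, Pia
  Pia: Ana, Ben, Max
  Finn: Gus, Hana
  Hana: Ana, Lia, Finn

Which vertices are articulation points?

none

Removing Ivy, for instance, still leaves 1 component. No single vertex removal increases the component count — the graph has no articulation points.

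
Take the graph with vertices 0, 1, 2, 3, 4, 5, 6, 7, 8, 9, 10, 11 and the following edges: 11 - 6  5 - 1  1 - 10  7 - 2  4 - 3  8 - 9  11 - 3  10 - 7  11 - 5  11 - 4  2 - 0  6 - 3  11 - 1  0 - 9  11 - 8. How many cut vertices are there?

1

Removing 11 increases the component count from 1 to 2, so 11 is a cut vertex.
By contrast removing 10 leaves 1 component; it is not a cut vertex. No other vertex is a cut vertex either.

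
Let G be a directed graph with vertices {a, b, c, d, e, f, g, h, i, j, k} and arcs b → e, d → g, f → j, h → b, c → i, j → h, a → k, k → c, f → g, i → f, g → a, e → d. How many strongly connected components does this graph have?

{a, b, c, d, e, f, g, h, i, j, k} are all mutually reachable — one SCC of size 11.
That gives 1 strongly connected component.

1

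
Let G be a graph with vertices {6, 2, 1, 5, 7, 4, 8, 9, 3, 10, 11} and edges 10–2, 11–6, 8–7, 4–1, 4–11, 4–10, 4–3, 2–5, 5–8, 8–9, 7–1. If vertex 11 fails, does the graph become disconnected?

Yes

Deleting 11 raises the number of components from 1 to 2, so 11 is a cut vertex.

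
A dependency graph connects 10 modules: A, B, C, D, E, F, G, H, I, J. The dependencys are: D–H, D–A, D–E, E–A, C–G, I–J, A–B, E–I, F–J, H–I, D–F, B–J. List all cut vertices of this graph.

none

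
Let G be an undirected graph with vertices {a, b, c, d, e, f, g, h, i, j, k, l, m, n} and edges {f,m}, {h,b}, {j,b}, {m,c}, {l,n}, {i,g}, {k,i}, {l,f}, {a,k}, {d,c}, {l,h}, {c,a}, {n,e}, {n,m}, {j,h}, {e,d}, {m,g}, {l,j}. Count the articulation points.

Removing l increases the component count from 1 to 2, so l is a cut vertex.
By contrast removing g leaves 1 component; it is not a cut vertex. No other vertex is a cut vertex either.

1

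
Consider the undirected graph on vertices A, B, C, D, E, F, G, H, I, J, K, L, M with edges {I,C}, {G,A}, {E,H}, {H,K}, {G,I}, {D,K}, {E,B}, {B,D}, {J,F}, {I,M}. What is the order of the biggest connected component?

5

L is isolated — a component by itself.
Starting from F we can reach F, J. That is one component of size 2.
Starting from B we can reach B, D, E, H, K. That is one component of size 5.
Starting from A we can reach A, C, G, I, M. That is one component of size 5.
The largest has 5 vertices.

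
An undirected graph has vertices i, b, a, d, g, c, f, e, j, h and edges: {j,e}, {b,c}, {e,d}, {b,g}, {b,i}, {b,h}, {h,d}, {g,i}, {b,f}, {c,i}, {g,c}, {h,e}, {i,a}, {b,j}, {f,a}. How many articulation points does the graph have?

1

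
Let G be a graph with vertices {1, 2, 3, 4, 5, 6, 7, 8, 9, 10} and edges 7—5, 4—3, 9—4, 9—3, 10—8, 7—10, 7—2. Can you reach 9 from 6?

The component containing 6 is {6}, and 9 is not in it.

No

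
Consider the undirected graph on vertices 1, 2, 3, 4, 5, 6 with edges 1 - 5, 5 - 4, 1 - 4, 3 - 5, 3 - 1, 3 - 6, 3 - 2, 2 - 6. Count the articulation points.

1

Removing 3 increases the component count from 1 to 2, so 3 is a cut vertex.
By contrast removing 1 leaves 1 component; it is not a cut vertex. No other vertex is a cut vertex either.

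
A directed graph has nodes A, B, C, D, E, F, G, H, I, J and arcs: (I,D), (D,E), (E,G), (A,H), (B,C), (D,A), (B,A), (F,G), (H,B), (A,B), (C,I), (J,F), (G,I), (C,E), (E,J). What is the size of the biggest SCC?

{A, B, C, D, E, F, G, H, I, J} are all mutually reachable — one SCC of size 10.
The largest has 10 vertices.

10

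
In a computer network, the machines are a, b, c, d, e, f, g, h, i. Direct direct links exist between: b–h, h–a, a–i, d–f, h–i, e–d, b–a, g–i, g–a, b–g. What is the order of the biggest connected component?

5

c is isolated — a component by itself.
Starting from d we can reach d, e, f. That is one component of size 3.
Starting from a we can reach a, b, g, h, i. That is one component of size 5.
The largest has 5 vertices.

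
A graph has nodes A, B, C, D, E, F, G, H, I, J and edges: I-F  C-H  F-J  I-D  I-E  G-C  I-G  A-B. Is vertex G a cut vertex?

Yes

Deleting G raises the number of components from 2 to 3, so G is a cut vertex.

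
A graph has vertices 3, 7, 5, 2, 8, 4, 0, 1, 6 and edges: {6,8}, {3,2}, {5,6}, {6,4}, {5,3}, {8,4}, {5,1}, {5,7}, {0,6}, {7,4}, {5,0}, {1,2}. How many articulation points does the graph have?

1

Removing 5 increases the component count from 1 to 2, so 5 is a cut vertex.
By contrast removing 1 leaves 1 component; it is not a cut vertex. No other vertex is a cut vertex either.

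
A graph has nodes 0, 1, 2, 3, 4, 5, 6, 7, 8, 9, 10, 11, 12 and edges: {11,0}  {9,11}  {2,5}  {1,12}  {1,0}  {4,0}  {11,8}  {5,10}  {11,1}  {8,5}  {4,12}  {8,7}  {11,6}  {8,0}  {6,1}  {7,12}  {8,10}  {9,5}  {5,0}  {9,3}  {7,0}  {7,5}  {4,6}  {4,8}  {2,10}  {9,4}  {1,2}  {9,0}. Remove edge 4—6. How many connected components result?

4 and 6 are still connected via 4-9-11-6, so the component count stays at 1.

1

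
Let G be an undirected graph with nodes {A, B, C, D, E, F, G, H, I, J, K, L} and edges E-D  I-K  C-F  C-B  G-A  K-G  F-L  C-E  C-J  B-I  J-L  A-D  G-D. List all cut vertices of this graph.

C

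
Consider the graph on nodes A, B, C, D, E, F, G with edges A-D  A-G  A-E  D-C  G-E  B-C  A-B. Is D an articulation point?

Deleting D leaves 2 components (was 2), so D is not a cut vertex.

No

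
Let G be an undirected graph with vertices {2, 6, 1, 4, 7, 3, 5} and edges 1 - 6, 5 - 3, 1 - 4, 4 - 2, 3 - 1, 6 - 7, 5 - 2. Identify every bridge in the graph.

1-6, 6-7

The edges on the cycle 5-3-1-4-2-5 are not bridges since each lies on that cycle.
But removing 6 - 7 disconnects 6 from 7; removing 1 - 6 disconnects 1 from 6 — these are bridges.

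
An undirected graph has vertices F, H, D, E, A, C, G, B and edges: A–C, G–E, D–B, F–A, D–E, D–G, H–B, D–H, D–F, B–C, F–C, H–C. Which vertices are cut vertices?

Removing D increases the component count from 1 to 2, so D is a cut vertex.
By contrast removing B leaves 1 component; it is not a cut vertex. No other vertex is a cut vertex either.

D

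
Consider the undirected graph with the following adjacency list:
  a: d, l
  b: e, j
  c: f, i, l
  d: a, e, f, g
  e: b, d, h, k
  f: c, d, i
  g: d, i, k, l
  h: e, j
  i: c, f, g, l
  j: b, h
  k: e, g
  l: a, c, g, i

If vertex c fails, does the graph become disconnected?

No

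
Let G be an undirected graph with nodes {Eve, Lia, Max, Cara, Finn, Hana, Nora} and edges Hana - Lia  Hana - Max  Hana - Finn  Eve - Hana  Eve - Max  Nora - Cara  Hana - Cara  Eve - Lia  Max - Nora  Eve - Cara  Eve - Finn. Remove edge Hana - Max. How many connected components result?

1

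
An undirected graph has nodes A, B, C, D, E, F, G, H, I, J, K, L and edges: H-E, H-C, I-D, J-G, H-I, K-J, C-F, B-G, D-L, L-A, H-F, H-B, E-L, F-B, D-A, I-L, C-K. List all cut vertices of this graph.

Removing H increases the component count from 1 to 2, so H is a cut vertex.
By contrast removing E leaves 1 component; it is not a cut vertex. No other vertex is a cut vertex either.

H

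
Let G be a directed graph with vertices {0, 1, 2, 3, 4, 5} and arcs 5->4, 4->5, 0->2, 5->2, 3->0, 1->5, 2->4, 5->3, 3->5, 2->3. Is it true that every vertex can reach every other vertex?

No

There is no directed path from 0 to 1, so the graph is not strongly connected.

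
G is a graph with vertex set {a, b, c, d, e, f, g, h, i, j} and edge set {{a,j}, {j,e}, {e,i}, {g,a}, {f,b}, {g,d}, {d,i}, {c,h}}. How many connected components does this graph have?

3

Starting from c we can reach c, h. That is one component of size 2.
Starting from b we can reach b, f. That is one component of size 2.
Starting from a we can reach a, d, e, g, i, j. That is one component of size 6.
Total: 3 components.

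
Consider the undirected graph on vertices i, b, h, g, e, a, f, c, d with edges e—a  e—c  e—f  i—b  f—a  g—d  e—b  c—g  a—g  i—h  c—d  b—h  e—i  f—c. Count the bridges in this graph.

The edges on the cycle e-i-h-b-e are not bridges since each lies on that cycle.
Every edge lies on some cycle, so there are no bridges.

0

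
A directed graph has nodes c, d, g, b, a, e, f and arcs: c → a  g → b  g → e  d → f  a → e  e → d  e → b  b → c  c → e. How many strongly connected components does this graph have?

{a, b, c, e} are all mutually reachable — one SCC of size 4.
{g} is an SCC by itself.
{d} is an SCC by itself.
{f} is an SCC by itself.
That gives 4 strongly connected components.

4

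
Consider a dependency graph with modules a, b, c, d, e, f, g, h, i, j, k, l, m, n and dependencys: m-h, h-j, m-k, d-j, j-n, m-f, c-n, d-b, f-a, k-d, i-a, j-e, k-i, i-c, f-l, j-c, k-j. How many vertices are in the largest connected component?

13

g is isolated — a component by itself.
Starting from a we can reach a, b, c, d, e, f, h, i, j, k, l, m, n. That is one component of size 13.
The largest has 13 vertices.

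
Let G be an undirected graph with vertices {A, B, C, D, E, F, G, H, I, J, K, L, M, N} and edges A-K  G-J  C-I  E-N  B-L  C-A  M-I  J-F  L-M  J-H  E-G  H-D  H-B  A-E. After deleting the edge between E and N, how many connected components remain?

Before removal there is 1 component.
E-N is a bridge — removing it separates E's side from N's side.
After removal: 2 components.

2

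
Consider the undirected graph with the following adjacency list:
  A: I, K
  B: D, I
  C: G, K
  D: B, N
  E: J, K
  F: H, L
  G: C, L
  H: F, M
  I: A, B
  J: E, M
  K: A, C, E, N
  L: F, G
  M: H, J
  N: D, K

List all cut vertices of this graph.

Removing K increases the component count from 1 to 2, so K is a cut vertex.
By contrast removing M leaves 1 component; it is not a cut vertex. No other vertex is a cut vertex either.

K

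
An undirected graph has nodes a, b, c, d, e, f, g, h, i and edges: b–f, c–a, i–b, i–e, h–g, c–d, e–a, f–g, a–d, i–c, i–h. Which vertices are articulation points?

i

Removing i increases the component count from 1 to 2, so i is a cut vertex.
By contrast removing a leaves 1 component; it is not a cut vertex. No other vertex is a cut vertex either.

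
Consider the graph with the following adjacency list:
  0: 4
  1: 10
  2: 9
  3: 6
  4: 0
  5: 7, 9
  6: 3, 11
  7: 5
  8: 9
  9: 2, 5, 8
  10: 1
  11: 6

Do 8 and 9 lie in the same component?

From 8 we can reach 2, 5, 7, 8, 9, which includes 9.

Yes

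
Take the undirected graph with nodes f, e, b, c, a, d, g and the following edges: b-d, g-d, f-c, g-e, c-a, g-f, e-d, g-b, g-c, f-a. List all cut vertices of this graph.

g

Removing g increases the component count from 1 to 2, so g is a cut vertex.
By contrast removing b leaves 1 component; it is not a cut vertex. No other vertex is a cut vertex either.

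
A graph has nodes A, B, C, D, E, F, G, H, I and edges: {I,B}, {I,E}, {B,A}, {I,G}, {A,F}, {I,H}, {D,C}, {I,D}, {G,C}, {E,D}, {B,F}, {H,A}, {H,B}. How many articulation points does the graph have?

1

Removing I increases the component count from 1 to 2, so I is a cut vertex.
By contrast removing D leaves 1 component; it is not a cut vertex. No other vertex is a cut vertex either.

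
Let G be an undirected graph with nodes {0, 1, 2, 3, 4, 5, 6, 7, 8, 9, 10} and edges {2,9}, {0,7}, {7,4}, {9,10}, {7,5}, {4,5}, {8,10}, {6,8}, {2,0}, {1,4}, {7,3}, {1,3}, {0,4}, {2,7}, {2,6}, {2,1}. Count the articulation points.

1

Removing 2 increases the component count from 1 to 2, so 2 is a cut vertex.
By contrast removing 10 leaves 1 component; it is not a cut vertex. No other vertex is a cut vertex either.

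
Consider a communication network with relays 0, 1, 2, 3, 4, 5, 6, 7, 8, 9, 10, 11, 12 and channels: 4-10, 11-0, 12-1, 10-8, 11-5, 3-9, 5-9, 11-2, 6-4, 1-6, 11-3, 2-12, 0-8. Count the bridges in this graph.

0

The edges on the cycle 11-3-9-5-11 are not bridges since each lies on that cycle.
Every edge lies on some cycle, so there are no bridges.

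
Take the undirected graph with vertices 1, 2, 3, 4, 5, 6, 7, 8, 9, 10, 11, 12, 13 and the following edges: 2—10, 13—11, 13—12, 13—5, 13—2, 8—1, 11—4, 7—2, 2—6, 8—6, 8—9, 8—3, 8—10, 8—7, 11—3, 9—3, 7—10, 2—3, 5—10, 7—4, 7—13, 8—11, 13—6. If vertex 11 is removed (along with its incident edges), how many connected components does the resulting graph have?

1

With 11 gone, the remaining components are: {1, 2, 3, 4, 5, 6, 7, 8, 9, 10, 12, 13}.
That is 1 component.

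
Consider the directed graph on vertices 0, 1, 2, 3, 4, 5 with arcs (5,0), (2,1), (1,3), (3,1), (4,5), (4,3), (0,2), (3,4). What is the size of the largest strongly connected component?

{0, 1, 2, 3, 4, 5} are all mutually reachable — one SCC of size 6.
The largest has 6 vertices.

6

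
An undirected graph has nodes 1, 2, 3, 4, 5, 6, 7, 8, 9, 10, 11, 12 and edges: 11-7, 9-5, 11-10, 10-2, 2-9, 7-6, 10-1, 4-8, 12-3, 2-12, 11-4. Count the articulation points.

Removing 2 increases the component count from 1 to 3, so 2 is a cut vertex.
Removing 4 increases the component count from 1 to 2, so 4 is a cut vertex.
Removing 7 increases the component count from 1 to 2, so 7 is a cut vertex.
Likewise 9, 10, 11, 12 are cut vertices.
By contrast removing 5 leaves 1 component; it is not a cut vertex. No other vertex is a cut vertex either.

7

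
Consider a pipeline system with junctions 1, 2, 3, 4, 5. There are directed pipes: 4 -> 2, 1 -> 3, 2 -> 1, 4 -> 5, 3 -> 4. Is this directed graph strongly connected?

No

There is no directed path from 5 to 3, so the graph is not strongly connected.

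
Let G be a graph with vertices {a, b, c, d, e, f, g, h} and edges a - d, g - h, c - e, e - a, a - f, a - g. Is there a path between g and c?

From g we can reach a, c, d, e, f, g, h, which includes c.

Yes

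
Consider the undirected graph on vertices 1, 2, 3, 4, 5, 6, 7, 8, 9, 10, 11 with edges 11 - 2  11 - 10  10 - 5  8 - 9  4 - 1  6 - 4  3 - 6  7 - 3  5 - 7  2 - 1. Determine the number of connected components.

Starting from 8 we can reach 8, 9. That is one component of size 2.
Starting from 1 we can reach 1, 2, 3, 4, 5, 6, 7, 10, 11. That is one component of size 9.
Total: 2 components.

2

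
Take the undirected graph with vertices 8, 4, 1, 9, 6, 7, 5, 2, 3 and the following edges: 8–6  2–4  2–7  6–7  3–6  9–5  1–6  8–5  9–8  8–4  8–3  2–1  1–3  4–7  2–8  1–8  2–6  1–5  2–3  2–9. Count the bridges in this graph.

0

The edges on the cycle 2-9-5-8-2 are not bridges since each lies on that cycle.
Every edge lies on some cycle, so there are no bridges.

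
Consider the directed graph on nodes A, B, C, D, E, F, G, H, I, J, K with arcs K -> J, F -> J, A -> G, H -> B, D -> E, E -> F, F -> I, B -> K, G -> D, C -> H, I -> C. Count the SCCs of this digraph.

{G} is an SCC by itself.
{F} is an SCC by itself.
{C} is an SCC by itself.
{A} is an SCC by itself.
{I} is an SCC by itself.
(and 6 more singleton SCCs)
That gives 11 strongly connected components.

11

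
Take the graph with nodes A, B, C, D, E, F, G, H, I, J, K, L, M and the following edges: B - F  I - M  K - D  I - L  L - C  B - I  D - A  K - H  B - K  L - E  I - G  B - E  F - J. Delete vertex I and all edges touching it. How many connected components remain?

With I gone, the remaining components are: {G}; {M}; {A, B, C, D, E, F, H, J, K, L}.
That is 3 components.

3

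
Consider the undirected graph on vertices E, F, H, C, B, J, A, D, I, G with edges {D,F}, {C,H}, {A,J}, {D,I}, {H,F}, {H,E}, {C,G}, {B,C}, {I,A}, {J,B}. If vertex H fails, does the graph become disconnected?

Yes

Deleting H raises the number of components from 1 to 2, so H is a cut vertex.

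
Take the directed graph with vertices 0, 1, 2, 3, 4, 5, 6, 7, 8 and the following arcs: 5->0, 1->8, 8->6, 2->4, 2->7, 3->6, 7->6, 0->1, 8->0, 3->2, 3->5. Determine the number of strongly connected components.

{0, 1, 8} are all mutually reachable — one SCC of size 3.
{2} is an SCC by itself.
{3} is an SCC by itself.
{7} is an SCC by itself.
{5} is an SCC by itself.
(and 2 more singleton SCCs)
That gives 7 strongly connected components.

7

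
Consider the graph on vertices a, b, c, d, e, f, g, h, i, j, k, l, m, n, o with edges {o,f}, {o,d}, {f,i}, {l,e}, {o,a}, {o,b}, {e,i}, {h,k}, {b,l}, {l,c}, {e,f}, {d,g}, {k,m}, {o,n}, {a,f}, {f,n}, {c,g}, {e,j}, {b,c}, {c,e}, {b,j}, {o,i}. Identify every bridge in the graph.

h-k, k-m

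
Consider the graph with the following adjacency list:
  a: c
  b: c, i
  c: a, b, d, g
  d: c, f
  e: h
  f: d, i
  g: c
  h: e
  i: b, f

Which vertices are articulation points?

Removing c increases the component count from 2 to 4, so c is a cut vertex.
By contrast removing g leaves 2 components; it is not a cut vertex. No other vertex is a cut vertex either.

c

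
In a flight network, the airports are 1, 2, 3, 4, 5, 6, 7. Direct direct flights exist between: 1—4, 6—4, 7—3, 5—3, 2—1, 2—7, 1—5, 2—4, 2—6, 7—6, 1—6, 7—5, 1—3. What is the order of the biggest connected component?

Starting from 1 we can reach 1, 2, 3, 4, 5, 6, 7. That is one component of size 7.
The largest has 7 vertices.

7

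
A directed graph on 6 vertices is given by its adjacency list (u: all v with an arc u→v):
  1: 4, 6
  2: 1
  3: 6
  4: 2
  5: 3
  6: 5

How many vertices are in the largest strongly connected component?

3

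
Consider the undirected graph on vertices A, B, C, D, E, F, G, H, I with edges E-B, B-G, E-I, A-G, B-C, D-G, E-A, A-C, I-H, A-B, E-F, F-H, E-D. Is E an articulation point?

Deleting E raises the number of components from 1 to 2, so E is a cut vertex.

Yes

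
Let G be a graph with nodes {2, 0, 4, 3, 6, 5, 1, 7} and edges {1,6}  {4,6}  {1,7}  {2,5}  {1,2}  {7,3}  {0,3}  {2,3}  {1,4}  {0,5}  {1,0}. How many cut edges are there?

The edges on the cycle 1-4-6-1 are not bridges since each lies on that cycle.
Every edge lies on some cycle, so there are no bridges.

0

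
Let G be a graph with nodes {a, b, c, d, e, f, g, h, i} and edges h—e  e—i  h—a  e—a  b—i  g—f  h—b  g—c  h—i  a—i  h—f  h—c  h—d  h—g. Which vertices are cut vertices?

Removing h increases the component count from 1 to 3, so h is a cut vertex.
By contrast removing d leaves 1 component; it is not a cut vertex. No other vertex is a cut vertex either.

h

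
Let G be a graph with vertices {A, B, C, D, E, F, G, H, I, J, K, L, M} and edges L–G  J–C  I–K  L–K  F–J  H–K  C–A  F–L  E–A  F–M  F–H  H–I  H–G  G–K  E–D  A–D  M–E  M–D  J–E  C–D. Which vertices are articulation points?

F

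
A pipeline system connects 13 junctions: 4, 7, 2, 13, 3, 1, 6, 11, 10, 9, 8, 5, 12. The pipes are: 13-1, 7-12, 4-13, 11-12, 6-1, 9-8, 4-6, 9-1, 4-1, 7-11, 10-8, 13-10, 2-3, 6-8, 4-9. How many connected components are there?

4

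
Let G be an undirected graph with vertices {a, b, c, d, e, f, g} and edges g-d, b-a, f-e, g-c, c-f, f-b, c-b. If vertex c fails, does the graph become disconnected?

Deleting c raises the number of components from 1 to 2, so c is a cut vertex.

Yes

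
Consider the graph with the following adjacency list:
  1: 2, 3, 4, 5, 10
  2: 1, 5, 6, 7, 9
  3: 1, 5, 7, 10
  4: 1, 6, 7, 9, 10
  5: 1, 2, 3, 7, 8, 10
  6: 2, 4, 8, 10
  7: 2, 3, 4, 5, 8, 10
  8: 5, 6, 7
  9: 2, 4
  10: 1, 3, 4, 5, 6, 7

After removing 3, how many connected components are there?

1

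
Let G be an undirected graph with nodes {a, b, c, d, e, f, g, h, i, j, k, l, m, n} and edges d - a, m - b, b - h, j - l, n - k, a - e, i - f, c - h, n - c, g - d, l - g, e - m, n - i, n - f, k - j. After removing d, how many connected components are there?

1

With d gone, the remaining components are: {a, b, c, e, f, g, h, i, j, k, l, m, n}.
That is 1 component.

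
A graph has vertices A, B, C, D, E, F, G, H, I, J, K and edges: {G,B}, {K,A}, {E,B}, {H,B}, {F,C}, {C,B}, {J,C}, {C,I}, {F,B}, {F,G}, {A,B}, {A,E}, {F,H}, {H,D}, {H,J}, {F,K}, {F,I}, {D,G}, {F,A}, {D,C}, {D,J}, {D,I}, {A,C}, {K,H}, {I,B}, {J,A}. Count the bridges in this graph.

0

The edges on the cycle H-D-G-B-E-A-J-H are not bridges since each lies on that cycle.
Every edge lies on some cycle, so there are no bridges.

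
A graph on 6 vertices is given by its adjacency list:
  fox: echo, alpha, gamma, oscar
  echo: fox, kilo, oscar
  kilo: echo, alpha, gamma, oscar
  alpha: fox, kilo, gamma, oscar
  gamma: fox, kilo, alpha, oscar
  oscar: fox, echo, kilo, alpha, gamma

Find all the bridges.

The edges on the cycle echo-kilo-gamma-oscar-alpha-fox-echo are not bridges since each lies on that cycle.
Every edge lies on some cycle, so there are no bridges.

none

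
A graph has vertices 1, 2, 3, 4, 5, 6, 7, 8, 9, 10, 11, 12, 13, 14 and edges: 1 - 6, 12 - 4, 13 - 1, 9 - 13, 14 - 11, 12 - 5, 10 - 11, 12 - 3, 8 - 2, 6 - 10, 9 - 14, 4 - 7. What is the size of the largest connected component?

Starting from 2 we can reach 2, 8. That is one component of size 2.
Starting from 3 we can reach 3, 4, 5, 7, 12. That is one component of size 5.
Starting from 1 we can reach 1, 6, 9, 10, 11, 13, 14. That is one component of size 7.
The largest has 7 vertices.

7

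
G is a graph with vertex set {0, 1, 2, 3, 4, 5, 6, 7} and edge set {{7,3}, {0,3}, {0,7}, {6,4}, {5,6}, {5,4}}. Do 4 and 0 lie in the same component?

The component containing 4 is {4, 5, 6}, and 0 is not in it.

No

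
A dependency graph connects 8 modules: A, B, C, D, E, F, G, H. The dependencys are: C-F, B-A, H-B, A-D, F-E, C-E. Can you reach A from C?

No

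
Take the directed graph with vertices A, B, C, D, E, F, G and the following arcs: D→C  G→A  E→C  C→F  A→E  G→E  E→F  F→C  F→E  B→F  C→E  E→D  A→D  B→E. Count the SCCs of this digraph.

{C, D, E, F} are all mutually reachable — one SCC of size 4.
{B} is an SCC by itself.
{G} is an SCC by itself.
{A} is an SCC by itself.
That gives 4 strongly connected components.

4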